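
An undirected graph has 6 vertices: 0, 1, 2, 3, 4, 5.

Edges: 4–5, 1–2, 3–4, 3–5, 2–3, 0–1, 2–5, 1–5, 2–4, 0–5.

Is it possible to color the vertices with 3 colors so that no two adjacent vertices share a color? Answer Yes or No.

2, 3, 4, 5 form a clique, so at least 4 colors are needed.
So 3 colors are not enough.

No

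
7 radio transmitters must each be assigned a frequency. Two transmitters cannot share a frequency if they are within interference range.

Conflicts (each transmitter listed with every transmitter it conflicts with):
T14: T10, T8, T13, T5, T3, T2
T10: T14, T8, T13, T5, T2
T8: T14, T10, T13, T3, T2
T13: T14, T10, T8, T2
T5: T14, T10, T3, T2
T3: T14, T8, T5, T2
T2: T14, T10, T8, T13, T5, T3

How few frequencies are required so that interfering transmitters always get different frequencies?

5

T14, T10, T8, T13, T2 all conflict with each other, so at least 5 frequencies are needed.
A valid assignment using 5 frequencies: T14=1, T10=4, T8=3, T13=5, T5=3, T3=4, T2=2. Each listed conflict is separated.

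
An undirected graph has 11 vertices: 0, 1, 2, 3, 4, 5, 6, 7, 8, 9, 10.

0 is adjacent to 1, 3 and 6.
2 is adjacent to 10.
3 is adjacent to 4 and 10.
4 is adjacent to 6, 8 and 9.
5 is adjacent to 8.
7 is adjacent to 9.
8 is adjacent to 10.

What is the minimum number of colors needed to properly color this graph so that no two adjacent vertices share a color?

8 and 10 are adjacent, so at least 2 colors are needed.
One proper 2-coloring: 0=red, 1=blue, 2=blue, 3=blue, 4=red, 5=red, 6=blue, 7=red, 8=blue, 9=blue, 10=red. Every edge joins two different colors.

2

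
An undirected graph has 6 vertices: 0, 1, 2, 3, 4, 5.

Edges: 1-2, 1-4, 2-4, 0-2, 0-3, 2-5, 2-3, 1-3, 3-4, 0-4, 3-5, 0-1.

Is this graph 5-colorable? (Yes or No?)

Yes

The chromatic number is 5. 0, 1, 2, 3, 4 are pairwise adjacent (a clique of size 5), so at least 5 colors are needed.
5 colors suffice: color a → {2}; color b → {3}; color c → {1, 5}; color d → {0}; color e → {4}.
That is already a proper 5-coloring.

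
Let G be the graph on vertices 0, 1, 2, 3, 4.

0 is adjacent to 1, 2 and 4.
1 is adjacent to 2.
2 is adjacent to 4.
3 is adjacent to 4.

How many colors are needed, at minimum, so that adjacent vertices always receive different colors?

3

0, 2, 4 form a triangle, so at least 3 colors are needed.
One proper 3-coloring: 0=b, 1=c, 2=a, 3=a, 4=c. Each edge has distinct colors on its endpoints.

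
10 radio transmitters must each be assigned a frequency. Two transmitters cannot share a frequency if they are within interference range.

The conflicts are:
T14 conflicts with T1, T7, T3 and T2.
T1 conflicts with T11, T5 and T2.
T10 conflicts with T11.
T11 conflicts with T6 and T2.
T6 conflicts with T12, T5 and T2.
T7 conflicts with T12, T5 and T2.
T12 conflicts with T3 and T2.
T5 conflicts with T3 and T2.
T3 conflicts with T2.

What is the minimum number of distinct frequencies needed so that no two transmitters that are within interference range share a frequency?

3

T14, T1, T2 are mutually in conflict, so at least 3 frequencies are needed.
Using 3 frequencies: T14=2, T1=3, T10=1, T11=2, T6=3, T7=3, T12=2, T5=2, T3=3, T2=1. Every pair that conflicts lands in different frequencies.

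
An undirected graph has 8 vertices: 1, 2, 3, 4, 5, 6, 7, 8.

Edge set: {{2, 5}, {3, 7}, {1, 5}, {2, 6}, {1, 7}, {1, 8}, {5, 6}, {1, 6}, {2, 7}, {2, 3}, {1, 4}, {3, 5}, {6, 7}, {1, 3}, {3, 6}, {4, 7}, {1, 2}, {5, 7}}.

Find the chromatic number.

1, 2, 3, 5, 6, 7 are pairwise adjacent (a clique of size 6), so at least 6 colors are needed.
6 colors suffice: color a → {1}; color b → {7, 8}; color c → {3, 4}; color d → {2}; color e → {5}; color f → {6}. Each edge has distinct colors on its endpoints.

6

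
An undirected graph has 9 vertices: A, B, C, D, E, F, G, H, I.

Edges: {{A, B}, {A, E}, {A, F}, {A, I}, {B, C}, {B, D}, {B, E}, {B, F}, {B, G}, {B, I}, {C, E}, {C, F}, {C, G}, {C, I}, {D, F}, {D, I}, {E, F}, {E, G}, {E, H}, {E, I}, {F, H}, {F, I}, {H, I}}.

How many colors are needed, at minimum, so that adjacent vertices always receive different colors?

5

A, B, E, F, I form a clique, so at least 5 colors are needed.
5 colors suffice: color 1 → {D, E}; color 2 → {F, G}; color 3 → {I}; color 4 → {B, H}; color 5 → {A, C}. Each edge has distinct colors on its endpoints.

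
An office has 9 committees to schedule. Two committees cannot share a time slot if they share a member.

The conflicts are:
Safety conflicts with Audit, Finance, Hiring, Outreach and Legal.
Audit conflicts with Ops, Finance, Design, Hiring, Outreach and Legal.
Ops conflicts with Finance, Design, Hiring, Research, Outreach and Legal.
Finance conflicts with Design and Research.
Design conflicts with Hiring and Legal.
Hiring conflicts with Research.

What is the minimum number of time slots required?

Audit, Ops, Finance, Design pairwise conflict, so at least 4 time slots are needed.
4 time slots suffice: time slot 1 → {Safety, Ops}; time slot 2 → {Audit, Research}; time slot 3 → {Design, Outreach}; time slot 4 → {Finance, Hiring, Legal}. Each listed conflict is separated.

4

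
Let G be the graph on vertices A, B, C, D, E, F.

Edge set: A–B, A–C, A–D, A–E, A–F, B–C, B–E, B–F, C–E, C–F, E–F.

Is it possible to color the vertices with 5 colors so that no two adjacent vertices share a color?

Yes

The chromatic number is 5. A, B, C, E, F are mutually adjacent (a clique of size 5), so at least 5 colors are needed.
5 colors suffice: A=1, B=3, C=4, D=2, E=5, F=2.
That is already a proper 5-coloring.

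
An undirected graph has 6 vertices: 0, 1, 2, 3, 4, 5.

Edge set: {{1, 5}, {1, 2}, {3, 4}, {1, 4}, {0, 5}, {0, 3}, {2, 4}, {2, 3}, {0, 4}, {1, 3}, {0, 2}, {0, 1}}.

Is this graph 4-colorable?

0, 1, 2, 3, 4 are pairwise adjacent (a clique of size 5), so at least 5 colors are needed.
So 4 colors are not enough.

No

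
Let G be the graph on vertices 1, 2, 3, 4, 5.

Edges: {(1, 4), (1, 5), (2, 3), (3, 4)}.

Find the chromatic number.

2

2 and 3 are adjacent, so at least 2 colors are needed.
2 colors suffice: 1=red, 2=blue, 3=red, 4=blue, 5=blue. No two adjacent vertices share a color.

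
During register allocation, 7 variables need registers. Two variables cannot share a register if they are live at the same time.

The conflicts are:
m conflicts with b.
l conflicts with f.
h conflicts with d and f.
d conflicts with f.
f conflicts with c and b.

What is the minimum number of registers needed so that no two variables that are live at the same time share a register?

3

h, d, f are mutually in conflict, so at least 3 registers are needed.
Using 3 registers: m=1, l=2, h=2, d=3, f=1, c=2, b=2. Each listed conflict is separated.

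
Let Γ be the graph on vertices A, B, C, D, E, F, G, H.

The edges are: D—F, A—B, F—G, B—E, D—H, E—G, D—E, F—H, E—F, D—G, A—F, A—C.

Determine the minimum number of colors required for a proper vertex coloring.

4

D, E, F, G form a clique, so at least 4 colors are needed.
4 colors suffice: color red → {B, C, F}; color blue → {A, E, H}; color green → {D}; color yellow → {G}. No two adjacent vertices share a color.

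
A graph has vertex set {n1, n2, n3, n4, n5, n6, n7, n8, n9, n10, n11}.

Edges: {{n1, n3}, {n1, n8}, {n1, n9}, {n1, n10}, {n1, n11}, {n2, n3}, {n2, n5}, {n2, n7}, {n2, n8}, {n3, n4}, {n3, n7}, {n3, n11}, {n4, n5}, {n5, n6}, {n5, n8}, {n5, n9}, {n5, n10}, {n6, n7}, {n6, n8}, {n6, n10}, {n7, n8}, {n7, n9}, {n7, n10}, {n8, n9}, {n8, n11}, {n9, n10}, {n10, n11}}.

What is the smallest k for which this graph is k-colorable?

n5, n6, n10 are pairwise adjacent, so at least 3 colors are needed.
3 colors suffice: color 1 → {n3, n8, n10}; color 2 → {n1, n5, n7}; color 3 → {n2, n4, n6, n9, n11}. Each edge has distinct colors on its endpoints.

3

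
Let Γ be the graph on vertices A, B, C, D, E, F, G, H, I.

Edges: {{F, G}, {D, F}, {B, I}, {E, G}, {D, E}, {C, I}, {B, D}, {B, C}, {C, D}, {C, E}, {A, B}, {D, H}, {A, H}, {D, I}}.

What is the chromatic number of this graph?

B, C, D, I form a clique, so at least 4 colors are needed.
4 colors suffice: color 1 → {A, D, G}; color 2 → {B, E, F, H}; color 3 → {C}; color 4 → {I}. Every edge joins two different colors.

4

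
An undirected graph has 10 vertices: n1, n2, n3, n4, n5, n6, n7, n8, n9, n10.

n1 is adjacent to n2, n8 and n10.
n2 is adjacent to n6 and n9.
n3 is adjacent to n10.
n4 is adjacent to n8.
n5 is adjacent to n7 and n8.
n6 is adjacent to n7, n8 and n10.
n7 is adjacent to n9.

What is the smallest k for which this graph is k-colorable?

n2 and n9 are adjacent, so at least 2 colors are needed.
2 colors suffice: color red → {n2, n7, n8, n10}; color blue → {n1, n3, n4, n5, n6, n9}. Each edge has distinct colors on its endpoints.

2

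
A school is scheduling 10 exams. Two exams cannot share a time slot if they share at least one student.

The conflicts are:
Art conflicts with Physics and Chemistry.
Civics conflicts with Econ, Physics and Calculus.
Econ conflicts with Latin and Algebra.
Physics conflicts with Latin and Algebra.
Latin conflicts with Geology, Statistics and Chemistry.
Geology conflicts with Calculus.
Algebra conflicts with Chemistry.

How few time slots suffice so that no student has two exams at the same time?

3

The cycle Civics-Physics-Latin-Geology-Calculus-Civics has odd length 5, so it cannot be 2-colored; at least 3 time slots are needed.
3 time slots suffice: time slot 1 → {Art, Civics, Latin, Algebra}; time slot 2 → {Econ, Physics, Statistics, Chemistry, Calculus}; time slot 3 → {Geology}. Each listed conflict is separated.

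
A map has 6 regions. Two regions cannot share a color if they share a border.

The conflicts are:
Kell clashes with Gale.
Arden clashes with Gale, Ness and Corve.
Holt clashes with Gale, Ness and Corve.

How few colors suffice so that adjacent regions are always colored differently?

Arden and Corve conflict, so at least 2 colors are needed.
2 colors suffice: color 1 → {Kell, Arden, Holt}; color 2 → {Gale, Ness, Corve}. Each listed conflict is separated.

2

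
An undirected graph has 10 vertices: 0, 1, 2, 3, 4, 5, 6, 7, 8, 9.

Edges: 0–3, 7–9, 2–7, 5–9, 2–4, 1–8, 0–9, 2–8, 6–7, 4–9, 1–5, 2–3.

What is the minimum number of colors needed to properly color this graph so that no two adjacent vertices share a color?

3

The cycle 0-3-2-7-9-0 has odd length 5, so it cannot be 2-colored; at least 3 colors are needed.
3 colors suffice: color a → {1, 2, 6, 9}; color b → {0, 4, 5, 7, 8}; color c → {3}. Every edge joins two different colors.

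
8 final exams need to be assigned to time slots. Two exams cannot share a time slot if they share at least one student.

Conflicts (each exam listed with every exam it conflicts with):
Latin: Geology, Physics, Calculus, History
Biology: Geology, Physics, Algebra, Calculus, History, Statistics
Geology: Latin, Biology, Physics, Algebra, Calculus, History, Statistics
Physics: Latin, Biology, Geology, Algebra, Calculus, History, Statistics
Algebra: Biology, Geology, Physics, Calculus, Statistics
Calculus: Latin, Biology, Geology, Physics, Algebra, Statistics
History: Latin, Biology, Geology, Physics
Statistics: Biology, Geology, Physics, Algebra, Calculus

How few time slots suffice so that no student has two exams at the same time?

Biology, Geology, Physics, Algebra, Calculus, Statistics all conflict with each other, so at least 6 time slots are needed.
Using 6 time slots: Latin=3, Biology=3, Geology=2, Physics=1, Algebra=5, Calculus=4, History=4, Statistics=6. Every pair that conflicts lands in different time slots.

6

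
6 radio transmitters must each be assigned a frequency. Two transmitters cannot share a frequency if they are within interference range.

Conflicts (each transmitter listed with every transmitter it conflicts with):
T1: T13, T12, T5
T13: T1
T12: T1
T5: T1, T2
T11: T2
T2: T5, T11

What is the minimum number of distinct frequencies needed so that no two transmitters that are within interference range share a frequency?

2

T1 and T13 conflict, so at least 2 frequencies are needed.
2 frequencies suffice: T1=1, T13=2, T12=2, T5=2, T11=2, T2=1. Every pair that conflicts lands in different frequencies.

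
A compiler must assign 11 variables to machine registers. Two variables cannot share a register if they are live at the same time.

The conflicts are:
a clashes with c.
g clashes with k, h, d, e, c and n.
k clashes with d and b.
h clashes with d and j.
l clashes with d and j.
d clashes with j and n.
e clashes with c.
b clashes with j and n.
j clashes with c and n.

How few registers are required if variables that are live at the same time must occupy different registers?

g, d, n are mutually in conflict, so at least 3 registers are needed.
A valid assignment using 3 registers: a=1, g=1, k=3, h=3, l=3, d=2, e=3, b=2, j=1, c=2, n=3. No two conflicting variables share a register.

3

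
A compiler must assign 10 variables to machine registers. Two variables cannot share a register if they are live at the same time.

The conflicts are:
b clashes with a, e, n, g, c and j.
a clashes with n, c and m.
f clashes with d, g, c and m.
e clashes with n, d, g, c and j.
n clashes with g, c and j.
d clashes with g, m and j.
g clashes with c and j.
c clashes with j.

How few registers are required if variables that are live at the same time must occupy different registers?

6

b, e, n, g, c, j pairwise conflict, so at least 6 registers are needed.
6 registers suffice: b=4, a=1, f=3, e=5, n=3, d=2, g=1, c=2, m=4, j=6. No two conflicting variables share a register.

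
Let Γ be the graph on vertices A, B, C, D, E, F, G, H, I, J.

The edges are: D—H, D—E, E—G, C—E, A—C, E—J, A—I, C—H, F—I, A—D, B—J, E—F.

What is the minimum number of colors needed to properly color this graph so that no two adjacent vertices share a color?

The cycle A-D-E-F-I-A has odd length 5, so it cannot be 2-colored; at least 3 colors are needed.
One proper 3-coloring: A=1, B=1, C=2, D=2, E=1, F=3, G=2, H=1, I=2, J=2. Every edge joins two different colors.

3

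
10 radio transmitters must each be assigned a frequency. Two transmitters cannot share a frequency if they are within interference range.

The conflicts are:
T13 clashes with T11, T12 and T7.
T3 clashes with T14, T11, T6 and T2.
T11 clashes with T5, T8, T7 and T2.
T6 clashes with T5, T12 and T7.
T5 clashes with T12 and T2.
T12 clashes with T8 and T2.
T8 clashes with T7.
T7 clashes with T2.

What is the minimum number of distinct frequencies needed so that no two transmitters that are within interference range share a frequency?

T3, T11, T2 all conflict with each other, so at least 3 frequencies are needed.
3 frequencies suffice: frequency 1 → {T14, T11, T12}; frequency 2 → {T13, T6, T8, T2}; frequency 3 → {T3, T5, T7}. Each listed conflict is separated.

3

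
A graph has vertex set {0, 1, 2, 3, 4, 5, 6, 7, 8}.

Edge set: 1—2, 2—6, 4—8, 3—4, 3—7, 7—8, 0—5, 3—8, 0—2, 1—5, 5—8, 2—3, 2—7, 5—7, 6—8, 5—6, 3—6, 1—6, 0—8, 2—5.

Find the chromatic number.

4

1, 2, 5, 6 are mutually adjacent (a clique of size 4), so at least 4 colors are needed.
4 colors suffice: color red → {3, 5}; color blue → {2, 8}; color green → {0, 4, 6, 7}; color yellow → {1}. No two adjacent vertices share a color.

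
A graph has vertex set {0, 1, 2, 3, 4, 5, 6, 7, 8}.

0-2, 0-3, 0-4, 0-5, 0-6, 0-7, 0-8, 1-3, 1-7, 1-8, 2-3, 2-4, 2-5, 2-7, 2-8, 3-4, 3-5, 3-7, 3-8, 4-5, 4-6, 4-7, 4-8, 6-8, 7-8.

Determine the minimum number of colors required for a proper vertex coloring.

0, 2, 3, 4, 7, 8 are mutually adjacent (a clique of size 6), so at least 6 colors are needed.
One proper 6-coloring: 0=yellow, 1=green, 2=orange, 3=blue, 4=green, 5=red, 6=blue, 7=purple, 8=red. Each edge has distinct colors on its endpoints.

6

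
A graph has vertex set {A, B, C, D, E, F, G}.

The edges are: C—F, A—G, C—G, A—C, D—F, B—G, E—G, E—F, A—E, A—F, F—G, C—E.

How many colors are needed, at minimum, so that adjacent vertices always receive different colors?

5

A, C, E, F, G form a clique, so at least 5 colors are needed.
5 colors suffice: A=yellow, B=red, C=green, D=blue, E=purple, F=red, G=blue. Each edge has distinct colors on its endpoints.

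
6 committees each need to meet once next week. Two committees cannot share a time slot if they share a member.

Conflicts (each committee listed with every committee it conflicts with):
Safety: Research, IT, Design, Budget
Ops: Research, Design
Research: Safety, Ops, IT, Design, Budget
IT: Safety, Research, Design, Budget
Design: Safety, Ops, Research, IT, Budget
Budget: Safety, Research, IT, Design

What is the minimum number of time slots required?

5

Safety, Research, IT, Design, Budget are mutually in conflict, so at least 5 time slots are needed.
5 time slots suffice: time slot 1 → {Research}; time slot 2 → {Design}; time slot 3 → {Ops, IT}; time slot 4 → {Safety}; time slot 5 → {Budget}. Each listed conflict is separated.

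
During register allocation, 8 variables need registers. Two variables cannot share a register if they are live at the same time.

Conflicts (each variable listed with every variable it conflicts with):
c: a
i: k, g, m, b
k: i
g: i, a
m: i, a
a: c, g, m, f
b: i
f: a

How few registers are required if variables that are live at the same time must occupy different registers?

2

a and f conflict, so at least 2 registers are needed.
A valid assignment using 2 registers: c=2, i=1, k=2, g=2, m=2, a=1, b=2, f=2. Every pair that conflicts lands in different registers.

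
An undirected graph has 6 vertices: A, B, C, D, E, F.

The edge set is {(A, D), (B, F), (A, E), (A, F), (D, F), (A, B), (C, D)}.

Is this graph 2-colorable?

No

A, B, F are mutually adjacent, so at least 3 colors are needed.
So 2 colors are not enough.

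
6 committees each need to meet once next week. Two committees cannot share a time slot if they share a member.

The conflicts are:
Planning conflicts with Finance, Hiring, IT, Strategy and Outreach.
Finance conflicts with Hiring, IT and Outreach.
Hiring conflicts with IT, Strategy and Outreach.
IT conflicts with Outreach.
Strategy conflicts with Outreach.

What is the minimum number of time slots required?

5

Planning, Finance, Hiring, IT, Outreach pairwise conflict, so at least 5 time slots are needed.
5 time slots suffice: time slot 1 → {Hiring}; time slot 2 → {Outreach}; time slot 3 → {Planning}; time slot 4 → {Finance, Strategy}; time slot 5 → {IT}. Every pair that conflicts lands in different time slots.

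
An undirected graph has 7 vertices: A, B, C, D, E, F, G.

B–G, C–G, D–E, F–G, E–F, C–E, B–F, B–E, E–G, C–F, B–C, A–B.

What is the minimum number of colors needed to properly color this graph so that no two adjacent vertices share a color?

B, C, E, F, G are pairwise adjacent (a clique of size 5), so at least 5 colors are needed.
5 colors suffice: color 1 → {A, E}; color 2 → {B, D}; color 3 → {C}; color 4 → {G}; color 5 → {F}. Every edge joins two different colors.

5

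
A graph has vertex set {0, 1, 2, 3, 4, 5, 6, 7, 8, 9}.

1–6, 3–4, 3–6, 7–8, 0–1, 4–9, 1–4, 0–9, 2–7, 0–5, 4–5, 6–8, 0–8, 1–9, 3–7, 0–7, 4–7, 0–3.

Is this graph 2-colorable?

0, 7, 8 form a triangle, so at least 3 colors are needed.
So 2 colors are not enough.

No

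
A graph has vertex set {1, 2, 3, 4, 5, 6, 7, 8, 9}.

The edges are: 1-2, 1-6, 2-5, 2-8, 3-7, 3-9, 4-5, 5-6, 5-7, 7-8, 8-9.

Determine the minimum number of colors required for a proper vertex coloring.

2

2 and 5 are adjacent, so at least 2 colors are needed.
2 colors suffice: color red → {1, 3, 5, 8}; color blue → {2, 4, 6, 7, 9}. Every edge joins two different colors.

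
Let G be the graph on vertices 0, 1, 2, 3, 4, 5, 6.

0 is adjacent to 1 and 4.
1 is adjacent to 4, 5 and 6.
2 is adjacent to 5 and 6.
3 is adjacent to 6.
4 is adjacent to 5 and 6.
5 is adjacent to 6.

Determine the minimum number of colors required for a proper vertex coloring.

1, 4, 5, 6 are mutually adjacent (a clique of size 4), so at least 4 colors are needed.
4 colors suffice: color a → {0, 6}; color b → {1, 2, 3}; color c → {5}; color d → {4}. Each edge has distinct colors on its endpoints.

4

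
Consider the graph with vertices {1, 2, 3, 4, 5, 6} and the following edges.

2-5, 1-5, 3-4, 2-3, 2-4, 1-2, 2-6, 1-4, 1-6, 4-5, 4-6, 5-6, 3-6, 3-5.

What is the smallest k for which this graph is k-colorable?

1, 2, 4, 5, 6 form a clique, so at least 5 colors are needed.
One proper 5-coloring: 1=purple, 2=green, 3=purple, 4=blue, 5=red, 6=yellow. Each edge has distinct colors on its endpoints.

5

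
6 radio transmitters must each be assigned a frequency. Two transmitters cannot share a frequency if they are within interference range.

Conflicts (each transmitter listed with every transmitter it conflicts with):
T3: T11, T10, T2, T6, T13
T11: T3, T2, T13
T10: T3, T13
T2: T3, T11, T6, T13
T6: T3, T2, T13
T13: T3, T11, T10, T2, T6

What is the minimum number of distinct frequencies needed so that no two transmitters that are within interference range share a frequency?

T3, T2, T6, T13 all conflict with each other, so at least 4 frequencies are needed.
4 frequencies suffice: frequency 1 → {T3}; frequency 2 → {T13}; frequency 3 → {T10, T2}; frequency 4 → {T11, T6}. No two conflicting transmitters share a frequency.

4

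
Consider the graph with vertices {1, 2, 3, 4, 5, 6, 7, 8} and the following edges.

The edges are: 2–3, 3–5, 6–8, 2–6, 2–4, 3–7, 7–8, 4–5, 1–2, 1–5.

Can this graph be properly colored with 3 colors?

Yes

The chromatic number is 3. The cycle 7-8-6-2-3-7 has odd length 5, so it cannot be 2-colored; at least 3 colors are needed.
3 colors suffice: color a → {2, 5, 8}; color b → {1, 3, 4, 6}; color c → {7}.
That is already a proper 3-coloring.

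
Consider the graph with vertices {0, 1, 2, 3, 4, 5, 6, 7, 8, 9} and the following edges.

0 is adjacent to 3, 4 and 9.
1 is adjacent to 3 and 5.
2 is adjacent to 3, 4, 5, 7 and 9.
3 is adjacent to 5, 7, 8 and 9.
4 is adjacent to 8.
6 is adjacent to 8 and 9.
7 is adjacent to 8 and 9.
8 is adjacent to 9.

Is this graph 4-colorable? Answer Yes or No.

The chromatic number is 4. 2, 3, 7, 9 are mutually adjacent (a clique of size 4), so at least 4 colors are needed.
4 colors suffice: color red → {3, 4, 6}; color blue → {5, 9}; color green → {0, 1, 2, 8}; color yellow → {7}.
That is already a proper 4-coloring.

Yes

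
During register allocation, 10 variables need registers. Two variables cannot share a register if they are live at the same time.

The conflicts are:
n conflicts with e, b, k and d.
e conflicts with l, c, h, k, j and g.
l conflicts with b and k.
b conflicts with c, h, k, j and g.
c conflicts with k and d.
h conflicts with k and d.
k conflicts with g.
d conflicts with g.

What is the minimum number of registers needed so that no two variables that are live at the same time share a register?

e, c, k are mutually in conflict, so at least 3 registers are needed.
A valid assignment using 3 registers: n=3, e=1, l=3, b=1, c=3, h=3, k=2, d=1, j=2, g=3. No two conflicting variables share a register.

3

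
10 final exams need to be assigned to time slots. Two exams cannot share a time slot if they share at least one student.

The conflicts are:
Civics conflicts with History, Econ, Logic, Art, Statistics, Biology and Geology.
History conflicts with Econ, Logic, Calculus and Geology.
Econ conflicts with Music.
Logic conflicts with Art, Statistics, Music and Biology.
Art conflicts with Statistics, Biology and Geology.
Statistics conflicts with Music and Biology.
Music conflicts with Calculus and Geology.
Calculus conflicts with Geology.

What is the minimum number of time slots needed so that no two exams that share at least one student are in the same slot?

Civics, Logic, Art, Statistics, Biology are mutually in conflict, so at least 5 time slots are needed.
5 time slots suffice: Civics=1, History=3, Econ=2, Logic=2, Art=3, Statistics=4, Music=1, Calculus=4, Biology=5, Geology=2. Each listed conflict is separated.

5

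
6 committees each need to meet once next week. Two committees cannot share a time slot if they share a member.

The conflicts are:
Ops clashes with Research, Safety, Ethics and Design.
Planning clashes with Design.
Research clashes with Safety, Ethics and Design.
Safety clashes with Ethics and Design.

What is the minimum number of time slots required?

4

Ops, Research, Safety, Design are mutually in conflict, so at least 4 time slots are needed.
4 time slots suffice: time slot 1 → {Ops, Planning}; time slot 2 → {Ethics, Design}; time slot 3 → {Research}; time slot 4 → {Safety}. Each listed conflict is separated.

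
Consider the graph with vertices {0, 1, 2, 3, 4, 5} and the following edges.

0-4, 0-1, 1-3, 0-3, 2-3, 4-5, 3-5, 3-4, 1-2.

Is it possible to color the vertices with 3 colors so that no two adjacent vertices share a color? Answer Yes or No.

The chromatic number is 3. 1, 2, 3 are pairwise adjacent, so at least 3 colors are needed.
One proper 3-coloring: 0=green, 1=blue, 2=green, 3=red, 4=blue, 5=green.
That is already a proper 3-coloring.

Yes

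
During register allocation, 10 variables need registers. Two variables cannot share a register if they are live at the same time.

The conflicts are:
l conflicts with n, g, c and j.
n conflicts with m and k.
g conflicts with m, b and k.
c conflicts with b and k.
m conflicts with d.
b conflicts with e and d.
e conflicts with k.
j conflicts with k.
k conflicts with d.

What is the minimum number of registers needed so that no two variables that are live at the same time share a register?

c and k conflict, so at least 2 registers are needed.
2 registers suffice: register 1 → {l, m, b, k}; register 2 → {n, g, c, e, j, d}. No two conflicting variables share a register.

2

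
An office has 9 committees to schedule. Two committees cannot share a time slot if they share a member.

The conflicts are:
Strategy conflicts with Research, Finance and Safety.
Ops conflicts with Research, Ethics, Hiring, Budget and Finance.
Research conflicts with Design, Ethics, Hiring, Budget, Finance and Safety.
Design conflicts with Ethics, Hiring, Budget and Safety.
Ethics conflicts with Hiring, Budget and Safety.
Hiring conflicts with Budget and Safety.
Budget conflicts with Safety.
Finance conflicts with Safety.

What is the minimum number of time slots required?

6

Research, Design, Ethics, Hiring, Budget, Safety pairwise conflict, so at least 6 time slots are needed.
Using 6 time slots: Strategy=4, Ops=2, Research=1, Design=6, Ethics=4, Hiring=3, Budget=5, Finance=3, Safety=2. Each listed conflict is separated.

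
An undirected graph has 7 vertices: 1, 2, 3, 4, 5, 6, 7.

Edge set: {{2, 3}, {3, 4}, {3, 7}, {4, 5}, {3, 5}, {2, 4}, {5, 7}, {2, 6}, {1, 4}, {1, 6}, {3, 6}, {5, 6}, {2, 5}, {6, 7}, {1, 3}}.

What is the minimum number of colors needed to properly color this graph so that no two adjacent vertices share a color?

4

3, 5, 6, 7 are pairwise adjacent (a clique of size 4), so at least 4 colors are needed.
4 colors suffice: color a → {3}; color b → {4, 6}; color c → {1, 5}; color d → {2, 7}. Every edge joins two different colors.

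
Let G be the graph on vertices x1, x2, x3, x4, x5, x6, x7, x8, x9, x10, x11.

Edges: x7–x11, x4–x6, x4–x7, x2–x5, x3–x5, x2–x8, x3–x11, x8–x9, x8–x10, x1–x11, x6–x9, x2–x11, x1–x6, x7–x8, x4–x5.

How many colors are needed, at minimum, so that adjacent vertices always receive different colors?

3

The cycle x8-x7-x4-x5-x2-x8 has odd length 5, so it cannot be 2-colored; at least 3 colors are needed.
3 colors suffice: color R → {x4, x8, x11}; color B → {x2, x3, x6, x7, x10}; color G → {x1, x5, x9}. Every edge joins two different colors.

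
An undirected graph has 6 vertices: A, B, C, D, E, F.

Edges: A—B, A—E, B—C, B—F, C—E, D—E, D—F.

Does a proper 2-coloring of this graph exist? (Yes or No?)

No

The cycle F-B-A-E-D-F has odd length 5, so it cannot be 2-colored; at least 3 colors are needed.
So 2 colors are not enough.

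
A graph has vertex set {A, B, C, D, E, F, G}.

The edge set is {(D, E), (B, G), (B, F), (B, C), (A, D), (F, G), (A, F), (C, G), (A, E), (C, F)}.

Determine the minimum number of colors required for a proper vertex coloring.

4

B, C, F, G are pairwise adjacent (a clique of size 4), so at least 4 colors are needed.
4 colors suffice: color 1 → {E, F}; color 2 → {A, G}; color 3 → {B, D}; color 4 → {C}. Each edge has distinct colors on its endpoints.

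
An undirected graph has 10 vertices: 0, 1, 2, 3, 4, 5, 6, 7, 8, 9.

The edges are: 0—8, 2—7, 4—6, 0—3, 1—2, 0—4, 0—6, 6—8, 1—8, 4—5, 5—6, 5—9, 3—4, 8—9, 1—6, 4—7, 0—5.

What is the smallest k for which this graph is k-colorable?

4

0, 4, 5, 6 form a clique, so at least 4 colors are needed.
One proper 4-coloring: 0=a, 1=a, 2=b, 3=c, 4=b, 5=d, 6=c, 7=a, 8=b, 9=a. Every edge joins two different colors.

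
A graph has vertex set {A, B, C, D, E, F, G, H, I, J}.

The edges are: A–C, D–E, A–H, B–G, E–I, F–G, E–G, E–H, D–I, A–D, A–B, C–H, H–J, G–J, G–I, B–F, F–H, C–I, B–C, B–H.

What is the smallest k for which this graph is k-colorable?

A, B, C, H are mutually adjacent (a clique of size 4), so at least 4 colors are needed.
4 colors suffice: A=4, B=2, C=3, D=1, E=2, F=3, G=1, H=1, I=4, J=2. No two adjacent vertices share a color.

4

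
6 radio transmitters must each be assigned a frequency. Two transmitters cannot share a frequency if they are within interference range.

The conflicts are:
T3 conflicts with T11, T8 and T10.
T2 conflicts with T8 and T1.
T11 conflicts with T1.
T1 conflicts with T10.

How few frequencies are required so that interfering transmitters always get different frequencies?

The cycle T11-T1-T2-T8-T3-T11 has odd length 5, so it cannot be 2-colored; at least 3 frequencies are needed.
3 frequencies suffice: T3=1, T2=2, T11=2, T8=3, T1=1, T10=2. Every pair that conflicts lands in different frequencies.

3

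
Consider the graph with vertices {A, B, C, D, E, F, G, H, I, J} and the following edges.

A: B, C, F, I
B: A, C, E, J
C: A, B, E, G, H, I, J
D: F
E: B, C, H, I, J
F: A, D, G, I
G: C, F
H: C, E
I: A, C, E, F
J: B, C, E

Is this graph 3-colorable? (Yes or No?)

No

B, C, E, J are mutually adjacent (a clique of size 4), so at least 4 colors are needed.
So 3 colors are not enough.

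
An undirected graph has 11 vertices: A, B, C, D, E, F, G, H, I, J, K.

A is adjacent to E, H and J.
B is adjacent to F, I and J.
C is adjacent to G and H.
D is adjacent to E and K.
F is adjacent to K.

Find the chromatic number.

The cycle K-D-E-A-J-B-F-K has odd length 7, so it cannot be 2-colored; at least 3 colors are needed.
3 colors suffice: color 1 → {A, B, C, D}; color 2 → {E, F, G, H, I, J}; color 3 → {K}. No two adjacent vertices share a color.

3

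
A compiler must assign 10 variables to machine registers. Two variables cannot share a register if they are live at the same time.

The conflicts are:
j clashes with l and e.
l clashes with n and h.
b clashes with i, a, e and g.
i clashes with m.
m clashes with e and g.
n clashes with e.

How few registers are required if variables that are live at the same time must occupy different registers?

2

j and e conflict, so at least 2 registers are needed.
2 registers suffice: register 1 → {l, i, a, e, g}; register 2 → {j, b, m, n, h}. Each listed conflict is separated.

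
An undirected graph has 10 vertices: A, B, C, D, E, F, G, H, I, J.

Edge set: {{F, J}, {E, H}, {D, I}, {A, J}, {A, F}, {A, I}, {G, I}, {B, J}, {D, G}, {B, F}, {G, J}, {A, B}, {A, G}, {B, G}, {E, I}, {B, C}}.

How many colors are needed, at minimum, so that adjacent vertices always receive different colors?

A, B, G, J are mutually adjacent (a clique of size 4), so at least 4 colors are needed.
4 colors suffice: color 1 → {C, E, F, G}; color 2 → {A, D, H}; color 3 → {B, I}; color 4 → {J}. Each edge has distinct colors on its endpoints.

4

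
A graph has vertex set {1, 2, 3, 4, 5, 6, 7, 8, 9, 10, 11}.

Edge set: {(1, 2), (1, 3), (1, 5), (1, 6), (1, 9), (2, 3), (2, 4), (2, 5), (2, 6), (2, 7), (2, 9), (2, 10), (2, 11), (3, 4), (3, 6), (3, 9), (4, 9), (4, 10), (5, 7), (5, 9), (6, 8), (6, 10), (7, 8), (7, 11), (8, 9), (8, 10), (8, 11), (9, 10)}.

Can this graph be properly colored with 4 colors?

The chromatic number is 4. 1, 2, 3, 9 are pairwise adjacent (a clique of size 4), so at least 4 colors are needed.
4 colors suffice: color a → {2, 8}; color b → {6, 7, 9}; color c → {1, 4, 11}; color d → {3, 5, 10}.
That is already a proper 4-coloring.

Yes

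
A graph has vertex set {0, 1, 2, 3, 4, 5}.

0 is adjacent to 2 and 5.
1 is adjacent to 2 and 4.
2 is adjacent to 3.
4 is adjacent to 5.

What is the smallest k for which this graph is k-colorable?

3

The cycle 2-0-5-4-1-2 has odd length 5, so it cannot be 2-colored; at least 3 colors are needed.
3 colors suffice: 0=blue, 1=green, 2=red, 3=blue, 4=blue, 5=red. Each edge has distinct colors on its endpoints.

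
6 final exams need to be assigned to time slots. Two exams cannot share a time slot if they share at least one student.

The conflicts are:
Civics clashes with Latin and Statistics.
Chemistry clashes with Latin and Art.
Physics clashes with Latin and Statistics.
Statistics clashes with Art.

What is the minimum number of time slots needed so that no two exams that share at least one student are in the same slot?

3

The cycle Chemistry-Latin-Civics-Statistics-Art-Chemistry has odd length 5, so it cannot be 2-colored; at least 3 time slots are needed.
3 time slots suffice: Civics=2, Chemistry=3, Physics=2, Latin=1, Statistics=1, Art=2. Each listed conflict is separated.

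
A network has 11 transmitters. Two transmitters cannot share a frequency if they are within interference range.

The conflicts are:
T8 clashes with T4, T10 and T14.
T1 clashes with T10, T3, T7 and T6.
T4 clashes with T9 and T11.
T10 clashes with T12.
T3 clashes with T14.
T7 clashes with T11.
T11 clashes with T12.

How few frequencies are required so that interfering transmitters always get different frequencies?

3

The cycle T8-T14-T3-T1-T10-T8 has odd length 5, so it cannot be 2-colored; at least 3 frequencies are needed.
3 frequencies suffice: frequency 1 → {T1, T4, T12, T14}; frequency 2 → {T10, T3, T9, T11, T6}; frequency 3 → {T8, T7}. Each listed conflict is separated.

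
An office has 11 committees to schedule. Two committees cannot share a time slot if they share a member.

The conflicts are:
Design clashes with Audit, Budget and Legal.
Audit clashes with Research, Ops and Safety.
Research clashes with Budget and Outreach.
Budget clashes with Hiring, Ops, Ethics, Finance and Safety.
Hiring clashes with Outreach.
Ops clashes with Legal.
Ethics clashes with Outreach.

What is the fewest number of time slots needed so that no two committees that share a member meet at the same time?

2

Ethics and Outreach conflict, so at least 2 time slots are needed.
2 time slots suffice: time slot 1 → {Audit, Budget, Outreach, Legal}; time slot 2 → {Design, Research, Hiring, Ops, Ethics, Finance, Safety}. No two conflicting committees share a time slot.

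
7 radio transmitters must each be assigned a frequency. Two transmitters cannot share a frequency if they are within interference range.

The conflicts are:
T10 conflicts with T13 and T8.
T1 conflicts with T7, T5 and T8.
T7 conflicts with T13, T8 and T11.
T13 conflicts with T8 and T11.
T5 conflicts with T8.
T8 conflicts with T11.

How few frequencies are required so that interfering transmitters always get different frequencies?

T7, T13, T8, T11 pairwise conflict, so at least 4 frequencies are needed.
4 frequencies suffice: frequency 1 → {T8}; frequency 2 → {T1, T13}; frequency 3 → {T10, T7, T5}; frequency 4 → {T11}. Every pair that conflicts lands in different frequencies.

4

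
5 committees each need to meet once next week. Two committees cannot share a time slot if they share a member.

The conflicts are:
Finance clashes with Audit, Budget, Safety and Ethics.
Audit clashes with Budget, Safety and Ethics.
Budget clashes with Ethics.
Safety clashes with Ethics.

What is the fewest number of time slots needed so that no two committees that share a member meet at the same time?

4

Finance, Audit, Safety, Ethics pairwise conflict, so at least 4 time slots are needed.
4 time slots suffice: time slot 1 → {Ethics}; time slot 2 → {Audit}; time slot 3 → {Finance}; time slot 4 → {Budget, Safety}. Every pair that conflicts lands in different time slots.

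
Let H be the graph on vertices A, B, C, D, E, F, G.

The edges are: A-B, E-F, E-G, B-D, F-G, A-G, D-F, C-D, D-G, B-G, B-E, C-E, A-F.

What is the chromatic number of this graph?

A, F, G form a triangle, so at least 3 colors are needed.
One proper 3-coloring: A=green, B=blue, C=red, D=green, E=green, F=blue, G=red. Each edge has distinct colors on its endpoints.

3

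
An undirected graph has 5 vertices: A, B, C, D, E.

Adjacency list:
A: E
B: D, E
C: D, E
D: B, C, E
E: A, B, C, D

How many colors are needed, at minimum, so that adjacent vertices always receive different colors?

C, D, E form a triangle, so at least 3 colors are needed.
One proper 3-coloring: A=2, B=3, C=3, D=2, E=1. No two adjacent vertices share a color.

3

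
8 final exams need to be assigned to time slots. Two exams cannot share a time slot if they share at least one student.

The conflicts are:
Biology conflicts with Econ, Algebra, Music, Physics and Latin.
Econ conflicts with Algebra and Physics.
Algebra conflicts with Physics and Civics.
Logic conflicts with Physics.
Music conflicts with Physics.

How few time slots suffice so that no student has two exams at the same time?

4

Biology, Econ, Algebra, Physics all conflict with each other, so at least 4 time slots are needed.
4 time slots suffice: time slot 1 → {Biology, Logic, Civics}; time slot 2 → {Physics, Latin}; time slot 3 → {Algebra, Music}; time slot 4 → {Econ}. Every pair that conflicts lands in different time slots.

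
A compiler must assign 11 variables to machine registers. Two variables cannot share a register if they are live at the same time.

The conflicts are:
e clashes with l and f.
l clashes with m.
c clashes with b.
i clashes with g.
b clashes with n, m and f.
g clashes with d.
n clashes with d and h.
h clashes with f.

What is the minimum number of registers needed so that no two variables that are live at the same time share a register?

3

The cycle b-f-e-l-m-b has odd length 5, so it cannot be 2-colored; at least 3 registers are needed.
3 registers suffice: register 1 → {e, b, g, h}; register 2 → {c, i, n, m, f}; register 3 → {l, d}. Each listed conflict is separated.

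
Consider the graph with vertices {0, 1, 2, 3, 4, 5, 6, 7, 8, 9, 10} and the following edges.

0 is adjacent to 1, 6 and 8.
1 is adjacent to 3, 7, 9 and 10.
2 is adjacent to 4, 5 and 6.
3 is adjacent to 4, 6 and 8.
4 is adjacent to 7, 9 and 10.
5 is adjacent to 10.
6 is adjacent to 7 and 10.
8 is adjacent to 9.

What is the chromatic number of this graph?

2

0 and 6 are adjacent, so at least 2 colors are needed.
2 colors suffice: color a → {1, 4, 5, 6, 8}; color b → {0, 2, 3, 7, 9, 10}. Each edge has distinct colors on its endpoints.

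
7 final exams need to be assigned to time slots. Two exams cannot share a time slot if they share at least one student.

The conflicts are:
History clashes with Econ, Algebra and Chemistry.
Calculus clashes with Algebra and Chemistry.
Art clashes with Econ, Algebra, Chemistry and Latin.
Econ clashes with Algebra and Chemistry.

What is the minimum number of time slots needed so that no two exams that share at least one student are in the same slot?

3

History, Econ, Algebra are mutually in conflict, so at least 3 time slots are needed.
3 time slots suffice: time slot 1 → {Algebra, Chemistry, Latin}; time slot 2 → {History, Calculus, Art}; time slot 3 → {Econ}. Every pair that conflicts lands in different time slots.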